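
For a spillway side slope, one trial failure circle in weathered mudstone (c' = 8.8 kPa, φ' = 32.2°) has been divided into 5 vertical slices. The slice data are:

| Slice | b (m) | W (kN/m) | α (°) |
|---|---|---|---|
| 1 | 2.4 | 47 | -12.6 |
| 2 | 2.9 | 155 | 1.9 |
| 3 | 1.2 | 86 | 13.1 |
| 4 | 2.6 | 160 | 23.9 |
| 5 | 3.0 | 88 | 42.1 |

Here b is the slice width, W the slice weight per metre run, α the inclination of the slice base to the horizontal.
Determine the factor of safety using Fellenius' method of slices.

FS = 3.12

Ordinary method of slices: FS = Σ[c'·Δl_i + (W_i cosα_i)·tanφ'] / Σ W_i sinα_i, with Δl_i = b_i / cosα_i.
Slice 1: Δl = 2.4/cos(-12.6°) = 2.459 m; N'_1 = 47·cos(-12.6°) = 45.9; c'Δl = 21.64; W sinα = -10.3
Slice 2: Δl = 2.9/cos1.9° = 2.902 m; N'_2 = 155·cos1.9° = 154.9; c'Δl = 25.53; W sinα = 5.1
Slice 3: Δl = 1.2/cos13.1° = 1.232 m; N'_3 = 86·cos13.1° = 83.8; c'Δl = 10.84; W sinα = 19.5
Slice 4: Δl = 2.6/cos23.9° = 2.844 m; N'_4 = 160·cos23.9° = 146.3; c'Δl = 25.03; W sinα = 64.8
Slice 5: Δl = 3.0/cos42.1° = 4.043 m; N'_5 = 88·cos42.1° = 65.3; c'Δl = 35.58; W sinα = 59.0
Σc'Δl = 118.6 kN/m; ΣN' = 496.1 kN/m; ΣW sinα = 138.2 kN/m
Resisting = 118.6 + 496.1·tan32.2° = 118.6 + 312.4 = 431.0 kN/m
FS = 431.0 / 138.2 = 3.119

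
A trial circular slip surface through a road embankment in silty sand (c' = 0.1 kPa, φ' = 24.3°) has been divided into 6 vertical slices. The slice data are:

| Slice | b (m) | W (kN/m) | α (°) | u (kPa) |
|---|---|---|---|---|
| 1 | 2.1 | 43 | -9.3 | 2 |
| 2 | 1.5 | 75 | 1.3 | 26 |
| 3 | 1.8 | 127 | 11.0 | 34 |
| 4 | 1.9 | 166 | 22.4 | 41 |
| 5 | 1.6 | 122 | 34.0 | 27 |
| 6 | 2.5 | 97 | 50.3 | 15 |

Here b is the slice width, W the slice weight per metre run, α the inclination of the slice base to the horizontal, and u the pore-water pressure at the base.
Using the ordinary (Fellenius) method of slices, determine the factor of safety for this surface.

Ordinary method of slices: FS = Σ[c'·Δl_i + (W_i cosα_i − u_i·Δl_i)·tanφ'] / Σ W_i sinα_i, with Δl_i = b_i / cosα_i.
Slice 1: Δl = 2.1/cos(-9.3°) = 2.128 m; N'_1 = 43·cos(-9.3°) − 2·2.128 = 38.2; c'Δl = 0.21; W sinα = -6.9
Slice 2: Δl = 1.5/cos1.3° = 1.500 m; N'_2 = 75·cos1.3° − 26·1.500 = 36.0; c'Δl = 0.15; W sinα = 1.7
Slice 3: Δl = 1.8/cos11.0° = 1.834 m; N'_3 = 127·cos11.0° − 34·1.834 = 62.3; c'Δl = 0.18; W sinα = 24.2
Slice 4: Δl = 1.9/cos22.4° = 2.055 m; N'_4 = 166·cos22.4° − 41·2.055 = 69.2; c'Δl = 0.21; W sinα = 63.3
Slice 5: Δl = 1.6/cos34.0° = 1.930 m; N'_5 = 122·cos34.0° − 27·1.930 = 49.0; c'Δl = 0.19; W sinα = 68.2
Slice 6: Δl = 2.5/cos50.3° = 3.914 m; N'_6 = 97·cos50.3° − 15·3.914 = 3.3; c'Δl = 0.39; W sinα = 74.6
Σc'Δl = 1.3 kN/m; ΣN' = 258.0 kN/m; ΣW sinα = 225.1 kN/m
Resisting = 1.3 + 258.0·tan24.3° = 1.3 + 116.5 = 117.8 kN/m
FS = 117.8 / 225.1 = 0.523

FS = 0.52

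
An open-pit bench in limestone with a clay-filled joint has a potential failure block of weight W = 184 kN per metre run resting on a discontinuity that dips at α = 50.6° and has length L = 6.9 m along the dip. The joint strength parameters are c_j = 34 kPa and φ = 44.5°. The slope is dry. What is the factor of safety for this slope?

Resolving the block weight along and normal to the plane and applying the Mohr–Coulomb strength on the joint:
N' = W cosα = 184·cos50.6° = 116.8 kN/m
Driving force T = W sinα = 184·sin50.6° = 142.2 kN/m
Resisting force R = c_j·L + N'·tanφ = 34·6.9 + 116.8·tan44.5° = 234.6 + 114.8 = 349.4 kN/m
FS = R / T = 349.4 / 142.2 = 2.457

FS = 2.46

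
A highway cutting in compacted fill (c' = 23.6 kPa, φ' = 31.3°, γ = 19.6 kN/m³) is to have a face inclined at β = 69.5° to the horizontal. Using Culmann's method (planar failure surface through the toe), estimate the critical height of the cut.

H_c = 18.00 m

Culmann's analysis gives the critical failure plane at α_cr = (β + φ')/2 = (69.5 + 31.3)/2 = 50.4°, and the critical height
H_c = (4c'/γ) · sinβ cosφ' / [1 − cos(β − φ')]
    = (4·23.6/19.6) · sin69.5°·cos31.3° / [1 − cos(38.2°)]
    = 4.816 · 0.9367·0.8545 / [1 − 0.7859]
    = 4.816 · 0.8003 / 0.2141
    = 18.00 m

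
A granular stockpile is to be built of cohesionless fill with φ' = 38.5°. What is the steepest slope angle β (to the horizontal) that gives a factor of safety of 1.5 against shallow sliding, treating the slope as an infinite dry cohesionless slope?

For an infinite dry cohesionless slope FS = tanφ'/tanβ, so tanβ = tanφ' / FS.
tanβ = tan38.5° / 1.5 = 0.7954 / 1.5 = 0.5303
β = arctan(0.5303) = 27.94°

β = 27.9°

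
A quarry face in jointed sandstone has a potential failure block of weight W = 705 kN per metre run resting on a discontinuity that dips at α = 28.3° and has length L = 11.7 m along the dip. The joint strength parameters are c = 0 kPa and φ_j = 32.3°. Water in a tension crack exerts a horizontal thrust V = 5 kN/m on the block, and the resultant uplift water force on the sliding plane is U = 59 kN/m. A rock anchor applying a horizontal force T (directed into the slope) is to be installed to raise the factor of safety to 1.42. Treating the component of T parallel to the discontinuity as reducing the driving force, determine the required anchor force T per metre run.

T = 82 kN/m

Resolving forces along and normal to the sliding plane, with the horizontal anchor force T adding T·sinα to the effective normal force and T·cosα acting up the plane against the driving force:
FS = [cL + (W cosα − U − V sinα + T sinα) tanφ_j] / [W sinα + V cosα − T cosα]
Without the anchor: N' = 559.4 kN/m, driving T_d = 338.6 kN/m, resisting R = 0·11.7 + 559.4·tan32.3° = 353.6 kN/m, FS = 1.04.
Setting FS = 1.42 and solving for T:
1.42·(338.6 − T cos28.3°) = 353.6 + T sin28.3°·tan32.3°
T·(sin28.3°·tan32.3° + 1.42·cos28.3°) = 1.42·338.6 − 353.6
T·(0.4741·0.6322 + 1.42·0.8805) = 480.9 − 353.6 = 127.2
T·1.5500 = 127.2
T = 82.1 kN/m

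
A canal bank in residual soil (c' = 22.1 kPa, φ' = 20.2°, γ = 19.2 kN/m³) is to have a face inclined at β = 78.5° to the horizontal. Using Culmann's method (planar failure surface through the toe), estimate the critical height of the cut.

Culmann's analysis gives the critical failure plane at α_cr = (β + φ')/2 = (78.5 + 20.2)/2 = 49.4°, and the critical height
H_c = (4c'/γ) · sinβ cosφ' / [1 − cos(β − φ')]
    = (4·22.1/19.2) · sin78.5°·cos20.2° / [1 − cos(58.3°)]
    = 4.604 · 0.9799·0.9385 / [1 − 0.5255]
    = 4.604 · 0.9197 / 0.4745
    = 8.92 m

H_c = 8.92 m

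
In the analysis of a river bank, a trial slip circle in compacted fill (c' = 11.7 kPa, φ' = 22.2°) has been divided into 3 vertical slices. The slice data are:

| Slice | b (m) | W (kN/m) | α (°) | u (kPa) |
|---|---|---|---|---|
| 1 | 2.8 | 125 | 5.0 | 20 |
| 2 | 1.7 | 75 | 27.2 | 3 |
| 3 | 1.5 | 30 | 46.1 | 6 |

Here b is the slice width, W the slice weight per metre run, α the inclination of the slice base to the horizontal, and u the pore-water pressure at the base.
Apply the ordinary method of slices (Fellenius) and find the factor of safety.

Ordinary method of slices: FS = Σ[c'·Δl_i + (W_i cosα_i − u_i·Δl_i)·tanφ'] / Σ W_i sinα_i, with Δl_i = b_i / cosα_i.
Slice 1: Δl = 2.8/cos5.0° = 2.811 m; N'_1 = 125·cos5.0° − 20·2.811 = 68.3; c'Δl = 32.89; W sinα = 10.9
Slice 2: Δl = 1.7/cos27.2° = 1.911 m; N'_2 = 75·cos27.2° − 3·1.911 = 61.0; c'Δl = 22.36; W sinα = 34.3
Slice 3: Δl = 1.5/cos46.1° = 2.163 m; N'_3 = 30·cos46.1° − 6·2.163 = 7.8; c'Δl = 25.31; W sinα = 21.6
Σc'Δl = 80.6 kN/m; ΣN' = 137.1 kN/m; ΣW sinα = 66.8 kN/m
Resisting = 80.6 + 137.1·tan22.2° = 80.6 + 56.0 = 136.5 kN/m
FS = 136.5 / 66.8 = 2.044

FS = 2.04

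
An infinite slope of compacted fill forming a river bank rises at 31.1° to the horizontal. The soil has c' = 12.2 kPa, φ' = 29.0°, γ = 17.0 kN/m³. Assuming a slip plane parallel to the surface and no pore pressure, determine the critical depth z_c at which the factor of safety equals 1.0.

z_c = 20.00 m

Setting FS = 1.00 in FS = [c' + γz cos²β tanφ'] / [γz sinβ cosβ] and solving for z:
z = c' / [γ cosβ (FS·sinβ − cosβ·tanφ')]
  = 12.2 / [17.0·cos31.1°·(1.00·sin31.1° − cos31.1°·tan29.0°)]
  = 12.2 / [17.0·0.8563·(1.00·0.5165 − 0.8563·0.5543)]
  = 12.2 / 0.6099 = 20.004 m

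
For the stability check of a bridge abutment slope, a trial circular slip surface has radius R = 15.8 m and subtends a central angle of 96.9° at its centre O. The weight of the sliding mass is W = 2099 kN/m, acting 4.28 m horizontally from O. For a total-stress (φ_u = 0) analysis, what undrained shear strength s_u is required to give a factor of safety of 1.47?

FS = s_u·L_a·R / (W·d), so s_u = FS·W·d / (L_a·R).
Arc length L_a = R·θ = 15.8·(96.9°·π/180) = 15.8·1.6912 = 26.72 m
s_u = 1.47·2099·4.28 / (26.72·15.8) = 13206.1 / 422.20 = 31.28 kPa

s_u = 31.3 kPa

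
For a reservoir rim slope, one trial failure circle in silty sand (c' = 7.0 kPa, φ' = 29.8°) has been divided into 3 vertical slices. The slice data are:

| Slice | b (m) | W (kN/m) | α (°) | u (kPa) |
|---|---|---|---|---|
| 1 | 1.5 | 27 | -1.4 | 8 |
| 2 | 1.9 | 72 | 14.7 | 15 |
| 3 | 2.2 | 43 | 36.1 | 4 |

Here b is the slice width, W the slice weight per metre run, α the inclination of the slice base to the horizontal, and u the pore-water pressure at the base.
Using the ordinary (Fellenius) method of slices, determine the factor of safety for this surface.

FS = 2.06

Ordinary method of slices: FS = Σ[c'·Δl_i + (W_i cosα_i − u_i·Δl_i)·tanφ'] / Σ W_i sinα_i, with Δl_i = b_i / cosα_i.
Slice 1: Δl = 1.5/cos(-1.4°) = 1.500 m; N'_1 = 27·cos(-1.4°) − 8·1.500 = 15.0; c'Δl = 10.50; W sinα = -0.7
Slice 2: Δl = 1.9/cos14.7° = 1.964 m; N'_2 = 72·cos14.7° − 15·1.964 = 40.2; c'Δl = 13.75; W sinα = 18.3
Slice 3: Δl = 2.2/cos36.1° = 2.723 m; N'_3 = 43·cos36.1° − 4·2.723 = 23.9; c'Δl = 19.06; W sinα = 25.3
Σc'Δl = 43.3 kN/m; ΣN' = 79.0 kN/m; ΣW sinα = 42.9 kN/m
Resisting = 43.3 + 79.0·tan29.8° = 43.3 + 45.3 = 88.6 kN/m
FS = 88.6 / 42.9 = 2.062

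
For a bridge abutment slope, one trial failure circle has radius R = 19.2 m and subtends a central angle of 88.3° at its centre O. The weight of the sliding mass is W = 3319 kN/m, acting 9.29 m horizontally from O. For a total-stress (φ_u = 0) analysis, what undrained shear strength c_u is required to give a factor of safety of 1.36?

FS = c_u·L_a·R / (W·d), so c_u = FS·W·d / (L_a·R).
Arc length L_a = R·θ = 19.2·(88.3°·π/180) = 19.2·1.5411 = 29.59 m
c_u = 1.36·3319·9.29 / (29.59·19.2) = 41933.6 / 568.12 = 73.81 kPa

c_u = 73.8 kPa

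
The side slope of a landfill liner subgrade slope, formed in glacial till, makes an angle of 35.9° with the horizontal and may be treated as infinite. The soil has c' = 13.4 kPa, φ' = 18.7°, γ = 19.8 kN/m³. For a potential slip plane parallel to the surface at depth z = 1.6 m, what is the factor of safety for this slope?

FS = 1.36

For an infinite slope with a slip plane parallel to the surface (no pore pressure): FS = [c' + γz cos²β tanφ'] / [γz sinβ cosβ].
γz = 19.8·1.6 = 31.68 kN/m²
Numerator = 13.4 + 31.68·cos²35.9°·tan18.7° = 13.4 + 31.68·0.6562·0.3385 = 20.436 kPa
Denominator = 31.68·sin35.9°·cos35.9° = 31.68·0.5864·0.8100 = 15.048 kPa
FS = 20.436 / 15.048 = 1.358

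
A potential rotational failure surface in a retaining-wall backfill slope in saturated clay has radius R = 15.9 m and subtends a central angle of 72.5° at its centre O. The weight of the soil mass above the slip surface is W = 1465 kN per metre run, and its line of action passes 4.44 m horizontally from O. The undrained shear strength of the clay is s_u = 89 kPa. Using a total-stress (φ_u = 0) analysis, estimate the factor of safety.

Taking moments about the centre O, the resisting moment is provided by the undrained shear strength acting along the arc:
Arc length L_a = R·θ = 15.9·(72.5°·π/180) = 15.9·1.2654 = 20.12 m
M_R = s_u·L_a·R = 89·20.12·15.9 = 28470.8 kN·m/m
M_D = W·d = 1465·4.44 = 6504.6 kN·m/m
FS = M_R / M_D = 28470.8 / 6504.6 = 4.377

FS = 4.38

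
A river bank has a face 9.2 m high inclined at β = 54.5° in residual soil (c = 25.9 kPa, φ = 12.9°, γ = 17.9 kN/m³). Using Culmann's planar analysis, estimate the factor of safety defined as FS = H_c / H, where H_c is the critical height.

FS = 1.98

H_c = (4c/γ) · sinβ cosφ / [1 − cos(β − φ)]
    = (4·25.9/17.9) · sin54.5°·cos12.9° / [1 − cos41.6°]
    = 5.788 · 0.7936 / 0.2522 = 18.21 m
FS = H_c / H = 18.21 / 9.2 = 1.979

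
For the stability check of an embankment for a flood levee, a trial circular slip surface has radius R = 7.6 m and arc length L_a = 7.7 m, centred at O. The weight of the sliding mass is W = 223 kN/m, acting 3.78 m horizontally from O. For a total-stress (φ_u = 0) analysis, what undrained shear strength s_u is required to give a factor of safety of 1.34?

FS = s_u·L_a·R / (W·d), so s_u = FS·W·d / (L_a·R).
s_u = 1.34·223·3.78 / (7.70·7.6) = 1129.5 / 58.52 = 19.30 kPa

s_u = 19.3 kPa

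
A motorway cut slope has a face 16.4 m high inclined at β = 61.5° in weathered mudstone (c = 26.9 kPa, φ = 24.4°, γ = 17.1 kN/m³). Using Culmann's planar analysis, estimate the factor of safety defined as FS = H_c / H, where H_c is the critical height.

H_c = (4c/γ) · sinβ cosφ / [1 − cos(β − φ)]
    = (4·26.9/17.1) · sin61.5°·cos24.4° / [1 − cos37.1°]
    = 6.292 · 0.8003 / 0.2024 = 24.88 m
FS = H_c / H = 24.88 / 16.4 = 1.517

FS = 1.52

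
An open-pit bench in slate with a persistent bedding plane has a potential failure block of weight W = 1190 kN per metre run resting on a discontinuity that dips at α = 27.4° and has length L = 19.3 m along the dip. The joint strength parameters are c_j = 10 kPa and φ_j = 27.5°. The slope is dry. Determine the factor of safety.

FS = 1.36

Resolving the block weight along and normal to the plane and applying the Mohr–Coulomb strength on the joint:
N' = W cosα = 1190·cos27.4° = 1056.5 kN/m
Driving force T = W sinα = 1190·sin27.4° = 547.6 kN/m
Resisting force R = c_j·L + N'·tanφ_j = 10·19.3 + 1056.5·tan27.5° = 193.0 + 550.0 = 743.0 kN/m
FS = R / T = 743.0 / 547.6 = 1.357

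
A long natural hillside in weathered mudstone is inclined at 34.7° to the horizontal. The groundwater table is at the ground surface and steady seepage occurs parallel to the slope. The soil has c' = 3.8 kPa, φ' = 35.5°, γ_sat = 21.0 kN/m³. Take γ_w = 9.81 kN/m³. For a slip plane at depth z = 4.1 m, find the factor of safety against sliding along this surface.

With seepage parallel to the slope and the water table at the surface, the effective normal stress on the slip plane uses the buoyant unit weight γ' = γ_sat − γ_w while the driving shear stress uses γ_sat:
FS = [c' + γ' z cos²β tanφ'] / [γ_sat z sinβ cosβ]
γ' = 21.0 − 9.81 = 11.19 kN/m³
Numerator = 3.8 + 11.19·4.1·cos²34.7°·tan35.5° = 3.8 + 11.19·4.1·0.6759·0.7133 = 25.920 kPa
Denominator = 21.0·4.1·sin34.7°·cos34.7° = 21.0·4.1·0.5693·0.8221 = 40.297 kPa
FS = 25.920 / 40.297 = 0.643

FS = 0.64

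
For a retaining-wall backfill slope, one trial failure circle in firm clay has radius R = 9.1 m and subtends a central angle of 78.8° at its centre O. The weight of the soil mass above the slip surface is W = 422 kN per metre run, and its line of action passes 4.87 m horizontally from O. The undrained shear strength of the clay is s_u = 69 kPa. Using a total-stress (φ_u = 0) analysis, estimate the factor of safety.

FS = 3.82

Taking moments about the centre O, the resisting moment is provided by the undrained shear strength acting along the arc:
Arc length L_a = R·θ = 9.1·(78.8°·π/180) = 9.1·1.3753 = 12.52 m
M_R = s_u·L_a·R = 69·12.52·9.1 = 7858.4 kN·m/m
M_D = W·d = 422·4.87 = 2055.1 kN·m/m
FS = M_R / M_D = 7858.4 / 2055.1 = 3.824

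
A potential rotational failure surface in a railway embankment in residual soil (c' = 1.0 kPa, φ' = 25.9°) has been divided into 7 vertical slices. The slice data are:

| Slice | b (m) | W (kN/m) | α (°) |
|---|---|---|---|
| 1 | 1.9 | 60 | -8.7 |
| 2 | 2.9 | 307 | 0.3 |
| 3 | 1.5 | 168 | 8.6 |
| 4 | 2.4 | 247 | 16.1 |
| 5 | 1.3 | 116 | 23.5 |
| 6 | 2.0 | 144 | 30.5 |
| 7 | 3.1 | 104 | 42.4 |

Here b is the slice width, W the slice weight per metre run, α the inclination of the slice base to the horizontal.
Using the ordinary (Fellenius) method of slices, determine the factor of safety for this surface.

Ordinary method of slices: FS = Σ[c'·Δl_i + (W_i cosα_i)·tanφ'] / Σ W_i sinα_i, with Δl_i = b_i / cosα_i.
Slice 1: Δl = 1.9/cos(-8.7°) = 1.922 m; N'_1 = 60·cos(-8.7°) = 59.3; c'Δl = 1.92; W sinα = -9.1
Slice 2: Δl = 2.9/cos0.3° = 2.900 m; N'_2 = 307·cos0.3° = 307.0; c'Δl = 2.90; W sinα = 1.6
Slice 3: Δl = 1.5/cos8.6° = 1.517 m; N'_3 = 168·cos8.6° = 166.1; c'Δl = 1.52; W sinα = 25.1
Slice 4: Δl = 2.4/cos16.1° = 2.498 m; N'_4 = 247·cos16.1° = 237.3; c'Δl = 2.50; W sinα = 68.5
Slice 5: Δl = 1.3/cos23.5° = 1.418 m; N'_5 = 116·cos23.5° = 106.4; c'Δl = 1.42; W sinα = 46.3
Slice 6: Δl = 2.0/cos30.5° = 2.321 m; N'_6 = 144·cos30.5° = 124.1; c'Δl = 2.32; W sinα = 73.1
Slice 7: Δl = 3.1/cos42.4° = 4.198 m; N'_7 = 104·cos42.4° = 76.8; c'Δl = 4.20; W sinα = 70.1
Σc'Δl = 16.8 kN/m; ΣN' = 1077.0 kN/m; ΣW sinα = 275.6 kN/m
Resisting = 16.8 + 1077.0·tan25.9° = 16.8 + 523.0 = 539.7 kN/m
FS = 539.7 / 275.6 = 1.958

FS = 1.96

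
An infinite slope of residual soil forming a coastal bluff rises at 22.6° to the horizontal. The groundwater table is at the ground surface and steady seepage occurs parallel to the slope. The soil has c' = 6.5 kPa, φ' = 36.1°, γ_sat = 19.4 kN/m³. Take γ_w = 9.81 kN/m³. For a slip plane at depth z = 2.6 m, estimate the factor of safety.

FS = 1.23

With seepage parallel to the slope and the water table at the surface, the effective normal stress on the slip plane uses the buoyant unit weight γ' = γ_sat − γ_w while the driving shear stress uses γ_sat:
FS = [c' + γ' z cos²β tanφ'] / [γ_sat z sinβ cosβ]
γ' = 19.4 − 9.81 = 9.59 kN/m³
Numerator = 6.5 + 9.59·2.6·cos²22.6°·tan36.1° = 6.5 + 9.59·2.6·0.8523·0.7292 = 21.997 kPa
Denominator = 19.4·2.6·sin22.6°·cos22.6° = 19.4·2.6·0.3843·0.9232 = 17.895 kPa
FS = 21.997 / 17.895 = 1.229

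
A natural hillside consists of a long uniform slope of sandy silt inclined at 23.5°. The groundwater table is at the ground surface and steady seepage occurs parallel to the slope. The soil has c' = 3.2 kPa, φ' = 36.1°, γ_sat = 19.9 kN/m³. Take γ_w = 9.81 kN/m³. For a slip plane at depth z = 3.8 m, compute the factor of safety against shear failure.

With seepage parallel to the slope and the water table at the surface, the effective normal stress on the slip plane uses the buoyant unit weight γ' = γ_sat − γ_w while the driving shear stress uses γ_sat:
FS = [c' + γ' z cos²β tanφ'] / [γ_sat z sinβ cosβ]
γ' = 19.9 − 9.81 = 10.09 kN/m³
Numerator = 3.2 + 10.09·3.8·cos²23.5°·tan36.1° = 3.2 + 10.09·3.8·0.8410·0.7292 = 26.714 kPa
Denominator = 19.9·3.8·sin23.5°·cos23.5° = 19.9·3.8·0.3987·0.9171 = 27.652 kPa
FS = 26.714 / 27.652 = 0.966

FS = 0.97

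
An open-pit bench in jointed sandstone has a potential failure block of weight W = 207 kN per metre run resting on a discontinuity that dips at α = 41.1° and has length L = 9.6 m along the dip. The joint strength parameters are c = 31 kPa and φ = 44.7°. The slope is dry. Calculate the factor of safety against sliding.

FS = 3.32

Resolving the block weight along and normal to the plane and applying the Mohr–Coulomb strength on the joint:
N' = W cosα = 207·cos41.1° = 156.0 kN/m
Driving force T = W sinα = 207·sin41.1° = 136.1 kN/m
Resisting force R = c·L + N'·tanφ = 31·9.6 + 156.0·tan44.7° = 297.6 + 154.4 = 452.0 kN/m
FS = R / T = 452.0 / 136.1 = 3.321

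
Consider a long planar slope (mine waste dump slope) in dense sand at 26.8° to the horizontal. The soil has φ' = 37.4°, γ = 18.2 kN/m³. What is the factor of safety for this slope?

FS = 1.51

For a dry cohesionless infinite slope the factor of safety is FS = tanφ' / tanβ.
FS = tan37.4° / tan26.8° = 0.7646 / 0.5051 = 1.514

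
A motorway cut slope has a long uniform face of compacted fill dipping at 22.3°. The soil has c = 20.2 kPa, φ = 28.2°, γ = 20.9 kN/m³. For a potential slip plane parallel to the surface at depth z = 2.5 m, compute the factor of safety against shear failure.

FS = 2.41

For an infinite slope with a slip plane parallel to the surface (no pore pressure): FS = [c + γz cos²β tanφ] / [γz sinβ cosβ].
γz = 20.9·2.5 = 52.25 kN/m²
Numerator = 20.2 + 52.25·cos²22.3°·tan28.2° = 20.2 + 52.25·0.8560·0.5362 = 44.182 kPa
Denominator = 52.25·sin22.3°·cos22.3° = 52.25·0.3795·0.9252 = 18.344 kPa
FS = 44.182 / 18.344 = 2.409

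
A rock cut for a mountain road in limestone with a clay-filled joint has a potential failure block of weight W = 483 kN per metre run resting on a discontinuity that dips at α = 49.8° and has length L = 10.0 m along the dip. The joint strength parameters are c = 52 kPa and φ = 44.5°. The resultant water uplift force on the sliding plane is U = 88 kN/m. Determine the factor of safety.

Resolving the block weight along and normal to the plane and applying the Mohr–Coulomb strength on the joint:
N' = W cosα − U = 483·cos49.8° − 88 = 223.8 kN/m
Driving force T = W sinα = 483·sin49.8° = 368.9 kN/m
Resisting force R = c·L + N'·tanφ = 52·10.0 + 223.8·tan44.5° = 520.0 + 219.9 = 739.9 kN/m
FS = R / T = 739.9 / 368.9 = 2.006

FS = 2.01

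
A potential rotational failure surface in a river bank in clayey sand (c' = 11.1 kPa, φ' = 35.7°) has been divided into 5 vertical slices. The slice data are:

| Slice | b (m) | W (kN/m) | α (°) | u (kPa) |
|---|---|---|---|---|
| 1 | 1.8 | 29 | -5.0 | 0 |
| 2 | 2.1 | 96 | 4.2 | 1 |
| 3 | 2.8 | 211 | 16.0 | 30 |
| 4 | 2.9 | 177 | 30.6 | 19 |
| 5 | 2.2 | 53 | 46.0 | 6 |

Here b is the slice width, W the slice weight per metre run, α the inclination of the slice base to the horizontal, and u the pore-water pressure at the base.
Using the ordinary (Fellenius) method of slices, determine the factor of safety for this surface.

Ordinary method of slices: FS = Σ[c'·Δl_i + (W_i cosα_i − u_i·Δl_i)·tanφ'] / Σ W_i sinα_i, with Δl_i = b_i / cosα_i.
Slice 1: Δl = 1.8/cos(-5.0°) = 1.807 m; N'_1 = 29·cos(-5.0°) − 0·1.807 = 28.9; c'Δl = 20.06; W sinα = -2.5
Slice 2: Δl = 2.1/cos4.2° = 2.106 m; N'_2 = 96·cos4.2° − 1·2.106 = 93.6; c'Δl = 23.37; W sinα = 7.0
Slice 3: Δl = 2.8/cos16.0° = 2.913 m; N'_3 = 211·cos16.0° − 30·2.913 = 115.4; c'Δl = 32.33; W sinα = 58.2
Slice 4: Δl = 2.9/cos30.6° = 3.369 m; N'_4 = 177·cos30.6° − 19·3.369 = 88.3; c'Δl = 37.40; W sinα = 90.1
Slice 5: Δl = 2.2/cos46.0° = 3.167 m; N'_5 = 53·cos46.0° − 6·3.167 = 17.8; c'Δl = 35.15; W sinα = 38.1
Σc'Δl = 148.3 kN/m; ΣN' = 344.1 kN/m; ΣW sinα = 190.9 kN/m
Resisting = 148.3 + 344.1·tan35.7° = 148.3 + 247.3 = 395.6 kN/m
FS = 395.6 / 190.9 = 2.072

FS = 2.07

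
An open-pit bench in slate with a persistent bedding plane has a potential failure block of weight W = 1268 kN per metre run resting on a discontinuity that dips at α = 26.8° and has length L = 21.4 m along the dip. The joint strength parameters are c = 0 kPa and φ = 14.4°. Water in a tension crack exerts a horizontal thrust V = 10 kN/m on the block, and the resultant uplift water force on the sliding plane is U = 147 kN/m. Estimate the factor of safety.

FS = 0.43

Resolving the block weight along and normal to the plane and applying the Mohr–Coulomb strength on the joint:
N' = W cosα − U − V sinα = 1268·cos26.8° − 147 − 10·sin26.8° = 980.3 kN/m
Driving force T = W sinα + V cosα = 1268·sin26.8° + 10·cos26.8° = 580.6 kN/m
Resisting force R = c·L + N'·tanφ = 0·21.4 + 980.3·tan14.4° = 0.0 + 251.7 = 251.7 kN/m
FS = R / T = 251.7 / 580.6 = 0.433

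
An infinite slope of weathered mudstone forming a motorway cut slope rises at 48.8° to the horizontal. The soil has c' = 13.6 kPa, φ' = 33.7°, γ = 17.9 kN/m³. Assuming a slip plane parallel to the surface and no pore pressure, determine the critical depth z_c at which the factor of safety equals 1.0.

z_c = 3.68 m

Setting FS = 1.00 in FS = [c' + γz cos²β tanφ'] / [γz sinβ cosβ] and solving for z:
z = c' / [γ cosβ (FS·sinβ − cosβ·tanφ')]
  = 13.6 / [17.9·cos48.8°·(1.00·sin48.8° − cos48.8°·tan33.7°)]
  = 13.6 / [17.9·0.6587·(1.00·0.7524 − 0.6587·0.6669)]
  = 13.6 / 3.6919 = 3.684 m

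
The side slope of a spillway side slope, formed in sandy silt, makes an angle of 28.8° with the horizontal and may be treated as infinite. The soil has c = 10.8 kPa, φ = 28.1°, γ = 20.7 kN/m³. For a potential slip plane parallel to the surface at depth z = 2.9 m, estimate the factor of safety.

For an infinite slope with a slip plane parallel to the surface (no pore pressure): FS = [c + γz cos²β tanφ] / [γz sinβ cosβ].
γz = 20.7·2.9 = 60.03 kN/m²
Numerator = 10.8 + 60.03·cos²28.8°·tan28.1° = 10.8 + 60.03·0.7679·0.5340 = 35.414 kPa
Denominator = 60.03·sin28.8°·cos28.8° = 60.03·0.4818·0.8763 = 25.343 kPa
FS = 35.414 / 25.343 = 1.397

FS = 1.40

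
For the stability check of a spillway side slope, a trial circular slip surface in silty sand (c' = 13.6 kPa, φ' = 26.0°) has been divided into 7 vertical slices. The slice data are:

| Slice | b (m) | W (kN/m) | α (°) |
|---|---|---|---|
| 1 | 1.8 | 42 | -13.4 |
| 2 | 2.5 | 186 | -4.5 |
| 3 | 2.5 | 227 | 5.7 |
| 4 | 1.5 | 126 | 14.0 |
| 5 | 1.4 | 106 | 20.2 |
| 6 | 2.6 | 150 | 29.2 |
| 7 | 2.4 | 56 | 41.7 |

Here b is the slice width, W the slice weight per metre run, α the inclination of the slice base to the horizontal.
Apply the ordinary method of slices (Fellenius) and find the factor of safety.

FS = 3.60

Ordinary method of slices: FS = Σ[c'·Δl_i + (W_i cosα_i)·tanφ'] / Σ W_i sinα_i, with Δl_i = b_i / cosα_i.
Slice 1: Δl = 1.8/cos(-13.4°) = 1.850 m; N'_1 = 42·cos(-13.4°) = 40.9; c'Δl = 25.17; W sinα = -9.7
Slice 2: Δl = 2.5/cos(-4.5°) = 2.508 m; N'_2 = 186·cos(-4.5°) = 185.4; c'Δl = 34.11; W sinα = -14.6
Slice 3: Δl = 2.5/cos5.7° = 2.512 m; N'_3 = 227·cos5.7° = 225.9; c'Δl = 34.17; W sinα = 22.5
Slice 4: Δl = 1.5/cos14.0° = 1.546 m; N'_4 = 126·cos14.0° = 122.3; c'Δl = 21.02; W sinα = 30.5
Slice 5: Δl = 1.4/cos20.2° = 1.492 m; N'_5 = 106·cos20.2° = 99.5; c'Δl = 20.29; W sinα = 36.6
Slice 6: Δl = 2.6/cos29.2° = 2.979 m; N'_6 = 150·cos29.2° = 130.9; c'Δl = 40.51; W sinα = 73.2
Slice 7: Δl = 2.4/cos41.7° = 3.214 m; N'_7 = 56·cos41.7° = 41.8; c'Δl = 43.72; W sinα = 37.3
Σc'Δl = 219.0 kN/m; ΣN' = 846.6 kN/m; ΣW sinα = 175.7 kN/m
Resisting = 219.0 + 846.6·tan26.0° = 219.0 + 412.9 = 631.9 kN/m
FS = 631.9 / 175.7 = 3.596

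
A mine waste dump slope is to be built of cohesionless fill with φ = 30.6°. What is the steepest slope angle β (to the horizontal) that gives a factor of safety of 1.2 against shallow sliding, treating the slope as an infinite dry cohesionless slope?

For an infinite dry cohesionless slope FS = tanφ/tanβ, so tanβ = tanφ / FS.
tanβ = tan30.6° / 1.2 = 0.5914 / 1.2 = 0.4928
β = arctan(0.4928) = 26.24°

β = 26.2°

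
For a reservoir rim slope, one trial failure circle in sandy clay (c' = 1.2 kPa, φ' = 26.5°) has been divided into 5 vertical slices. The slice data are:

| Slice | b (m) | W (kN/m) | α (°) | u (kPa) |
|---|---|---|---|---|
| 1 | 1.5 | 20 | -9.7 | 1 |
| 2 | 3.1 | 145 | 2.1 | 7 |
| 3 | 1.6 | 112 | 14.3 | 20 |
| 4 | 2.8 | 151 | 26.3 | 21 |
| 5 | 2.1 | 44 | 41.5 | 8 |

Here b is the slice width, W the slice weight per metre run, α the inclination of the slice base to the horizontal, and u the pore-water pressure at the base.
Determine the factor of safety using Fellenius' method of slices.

FS = 1.30

Ordinary method of slices: FS = Σ[c'·Δl_i + (W_i cosα_i − u_i·Δl_i)·tanφ'] / Σ W_i sinα_i, with Δl_i = b_i / cosα_i.
Slice 1: Δl = 1.5/cos(-9.7°) = 1.522 m; N'_1 = 20·cos(-9.7°) − 1·1.522 = 18.2; c'Δl = 1.83; W sinα = -3.4
Slice 2: Δl = 3.1/cos2.1° = 3.102 m; N'_2 = 145·cos2.1° − 7·3.102 = 123.2; c'Δl = 3.72; W sinα = 5.3
Slice 3: Δl = 1.6/cos14.3° = 1.651 m; N'_3 = 112·cos14.3° − 20·1.651 = 75.5; c'Δl = 1.98; W sinα = 27.7
Slice 4: Δl = 2.8/cos26.3° = 3.123 m; N'_4 = 151·cos26.3° − 21·3.123 = 69.8; c'Δl = 3.75; W sinα = 66.9
Slice 5: Δl = 2.1/cos41.5° = 2.804 m; N'_5 = 44·cos41.5° − 8·2.804 = 10.5; c'Δl = 3.36; W sinα = 29.2
Σc'Δl = 14.6 kN/m; ΣN' = 297.2 kN/m; ΣW sinα = 125.7 kN/m
Resisting = 14.6 + 297.2·tan26.5° = 14.6 + 148.2 = 162.8 kN/m
FS = 162.8 / 125.7 = 1.296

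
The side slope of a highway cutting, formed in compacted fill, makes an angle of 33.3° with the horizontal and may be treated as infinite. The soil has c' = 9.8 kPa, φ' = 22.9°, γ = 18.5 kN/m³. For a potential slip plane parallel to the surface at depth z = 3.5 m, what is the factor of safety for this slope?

FS = 0.97

For an infinite slope with a slip plane parallel to the surface (no pore pressure): FS = [c' + γz cos²β tanφ'] / [γz sinβ cosβ].
γz = 18.5·3.5 = 64.75 kN/m²
Numerator = 9.8 + 64.75·cos²33.3°·tan22.9° = 9.8 + 64.75·0.6986·0.4224 = 28.907 kPa
Denominator = 64.75·sin33.3°·cos33.3° = 64.75·0.5490·0.8358 = 29.712 kPa
FS = 28.907 / 29.712 = 0.973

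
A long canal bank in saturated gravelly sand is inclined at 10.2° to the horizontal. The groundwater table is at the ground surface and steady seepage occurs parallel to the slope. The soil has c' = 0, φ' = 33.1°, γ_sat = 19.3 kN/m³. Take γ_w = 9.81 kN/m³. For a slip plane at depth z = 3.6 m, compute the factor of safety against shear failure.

FS = 1.78

With seepage parallel to the slope and the water table at the surface, the effective normal stress on the slip plane uses the buoyant unit weight γ' = γ_sat − γ_w while the driving shear stress uses γ_sat:
FS = [c' + γ' z cos²β tanφ'] / [γ_sat z sinβ cosβ]
(For c' = 0 this reduces to FS = (γ'/γ_sat)·tanφ'/tanβ.)
γ' = 19.3 − 9.81 = 9.49 kN/m³
Numerator = 0.0 + 9.49·3.6·cos²10.2°·tan33.1° = 0.0 + 9.49·3.6·0.9686·0.6519 = 21.573 kPa
Denominator = 19.3·3.6·sin10.2°·cos10.2° = 19.3·3.6·0.1771·0.9842 = 12.109 kPa
FS = 21.573 / 12.109 = 1.781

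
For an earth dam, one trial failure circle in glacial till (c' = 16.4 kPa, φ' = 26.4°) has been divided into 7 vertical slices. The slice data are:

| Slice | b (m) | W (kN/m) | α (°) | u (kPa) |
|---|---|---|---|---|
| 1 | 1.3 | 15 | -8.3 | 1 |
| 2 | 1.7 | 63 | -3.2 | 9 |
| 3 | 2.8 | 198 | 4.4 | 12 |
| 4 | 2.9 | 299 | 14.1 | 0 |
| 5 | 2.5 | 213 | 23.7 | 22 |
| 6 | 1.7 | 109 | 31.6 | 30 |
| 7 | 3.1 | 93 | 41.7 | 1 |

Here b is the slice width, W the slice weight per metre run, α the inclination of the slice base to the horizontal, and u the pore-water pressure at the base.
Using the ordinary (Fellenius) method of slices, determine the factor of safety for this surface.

Ordinary method of slices: FS = Σ[c'·Δl_i + (W_i cosα_i − u_i·Δl_i)·tanφ'] / Σ W_i sinα_i, with Δl_i = b_i / cosα_i.
Slice 1: Δl = 1.3/cos(-8.3°) = 1.314 m; N'_1 = 15·cos(-8.3°) − 1·1.314 = 13.5; c'Δl = 21.55; W sinα = -2.2
Slice 2: Δl = 1.7/cos(-3.2°) = 1.703 m; N'_2 = 63·cos(-3.2°) − 9·1.703 = 47.6; c'Δl = 27.92; W sinα = -3.5
Slice 3: Δl = 2.8/cos4.4° = 2.808 m; N'_3 = 198·cos4.4° − 12·2.808 = 163.7; c'Δl = 46.06; W sinα = 15.2
Slice 4: Δl = 2.9/cos14.1° = 2.990 m; N'_4 = 299·cos14.1° − 0·2.990 = 290.0; c'Δl = 49.04; W sinα = 72.8
Slice 5: Δl = 2.5/cos23.7° = 2.730 m; N'_5 = 213·cos23.7° − 22·2.730 = 135.0; c'Δl = 44.78; W sinα = 85.6
Slice 6: Δl = 1.7/cos31.6° = 1.996 m; N'_6 = 109·cos31.6° − 30·1.996 = 33.0; c'Δl = 32.73; W sinα = 57.1
Slice 7: Δl = 3.1/cos41.7° = 4.152 m; N'_7 = 93·cos41.7° − 1·4.152 = 65.3; c'Δl = 68.09; W sinα = 61.9
Σc'Δl = 290.2 kN/m; ΣN' = 748.0 kN/m; ΣW sinα = 286.9 kN/m
Resisting = 290.2 + 748.0·tan26.4° = 290.2 + 371.3 = 661.5 kN/m
FS = 661.5 / 286.9 = 2.305

FS = 2.31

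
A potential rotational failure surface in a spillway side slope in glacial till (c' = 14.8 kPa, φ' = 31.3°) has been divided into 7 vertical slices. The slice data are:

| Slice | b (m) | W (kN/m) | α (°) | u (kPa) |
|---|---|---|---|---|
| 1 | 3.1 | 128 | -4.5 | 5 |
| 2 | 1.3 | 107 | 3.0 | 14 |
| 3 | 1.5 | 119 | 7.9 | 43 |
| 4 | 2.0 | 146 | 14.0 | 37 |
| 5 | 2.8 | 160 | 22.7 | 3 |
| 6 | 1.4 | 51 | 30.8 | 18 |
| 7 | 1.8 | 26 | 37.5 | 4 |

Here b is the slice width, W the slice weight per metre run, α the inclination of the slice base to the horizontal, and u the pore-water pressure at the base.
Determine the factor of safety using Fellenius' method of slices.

FS = 3.41

Ordinary method of slices: FS = Σ[c'·Δl_i + (W_i cosα_i − u_i·Δl_i)·tanφ'] / Σ W_i sinα_i, with Δl_i = b_i / cosα_i.
Slice 1: Δl = 3.1/cos(-4.5°) = 3.110 m; N'_1 = 128·cos(-4.5°) − 5·3.110 = 112.1; c'Δl = 46.02; W sinα = -10.0
Slice 2: Δl = 1.3/cos3.0° = 1.302 m; N'_2 = 107·cos3.0° − 14·1.302 = 88.6; c'Δl = 19.27; W sinα = 5.6
Slice 3: Δl = 1.5/cos7.9° = 1.514 m; N'_3 = 119·cos7.9° − 43·1.514 = 52.8; c'Δl = 22.41; W sinα = 16.4
Slice 4: Δl = 2.0/cos14.0° = 2.061 m; N'_4 = 146·cos14.0° − 37·2.061 = 65.4; c'Δl = 30.51; W sinα = 35.3
Slice 5: Δl = 2.8/cos22.7° = 3.035 m; N'_5 = 160·cos22.7° − 3·3.035 = 138.5; c'Δl = 44.92; W sinα = 61.7
Slice 6: Δl = 1.4/cos30.8° = 1.630 m; N'_6 = 51·cos30.8° − 18·1.630 = 14.5; c'Δl = 24.12; W sinα = 26.1
Slice 7: Δl = 1.8/cos37.5° = 2.269 m; N'_7 = 26·cos37.5° − 4·2.269 = 11.6; c'Δl = 33.58; W sinα = 15.8
Σc'Δl = 220.8 kN/m; ΣN' = 483.4 kN/m; ΣW sinα = 150.9 kN/m
Resisting = 220.8 + 483.4·tan31.3° = 220.8 + 293.9 = 514.7 kN/m
FS = 514.7 / 150.9 = 3.410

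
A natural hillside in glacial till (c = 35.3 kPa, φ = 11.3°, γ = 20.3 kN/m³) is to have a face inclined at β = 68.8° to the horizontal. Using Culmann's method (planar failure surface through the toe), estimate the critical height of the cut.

H_c = 13.74 m

Culmann's analysis gives the critical failure plane at α_cr = (β + φ)/2 = (68.8 + 11.3)/2 = 40.0°, and the critical height
H_c = (4c/γ) · sinβ cosφ / [1 − cos(β − φ)]
    = (4·35.3/20.3) · sin68.8°·cos11.3° / [1 − cos(57.5°)]
    = 6.956 · 0.9323·0.9806 / [1 − 0.5373]
    = 6.956 · 0.9143 / 0.4627
    = 13.74 m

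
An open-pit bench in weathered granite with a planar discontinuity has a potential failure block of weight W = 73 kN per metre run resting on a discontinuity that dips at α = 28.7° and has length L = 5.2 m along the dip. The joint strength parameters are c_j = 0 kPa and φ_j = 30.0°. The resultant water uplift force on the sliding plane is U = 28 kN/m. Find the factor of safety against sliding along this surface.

FS = 0.59

Resolving the block weight along and normal to the plane and applying the Mohr–Coulomb strength on the joint:
N' = W cosα − U = 73·cos28.7° − 28 = 36.0 kN/m
Driving force T = W sinα = 73·sin28.7° = 35.1 kN/m
Resisting force R = c_j·L + N'·tanφ_j = 0·5.2 + 36.0·tan30.0° = 0.0 + 20.8 = 20.8 kN/m
FS = R / T = 20.8 / 35.1 = 0.593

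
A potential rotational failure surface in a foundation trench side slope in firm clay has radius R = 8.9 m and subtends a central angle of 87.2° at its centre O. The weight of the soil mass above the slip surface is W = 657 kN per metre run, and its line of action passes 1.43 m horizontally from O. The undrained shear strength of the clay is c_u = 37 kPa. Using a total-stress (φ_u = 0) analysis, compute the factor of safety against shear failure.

FS = 4.75

Taking moments about the centre O, the resisting moment is provided by the undrained shear strength acting along the arc:
Arc length L_a = R·θ = 8.9·(87.2°·π/180) = 8.9·1.5219 = 13.55 m
M_R = c_u·L_a·R = 37·13.55·8.9 = 4460.4 kN·m/m
M_D = W·d = 657·1.43 = 939.5 kN·m/m
FS = M_R / M_D = 4460.4 / 939.5 = 4.748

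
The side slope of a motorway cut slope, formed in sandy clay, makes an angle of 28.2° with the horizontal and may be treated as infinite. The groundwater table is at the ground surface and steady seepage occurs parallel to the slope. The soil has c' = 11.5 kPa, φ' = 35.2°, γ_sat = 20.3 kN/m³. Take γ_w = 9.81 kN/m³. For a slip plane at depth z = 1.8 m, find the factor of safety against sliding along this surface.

FS = 1.44

With seepage parallel to the slope and the water table at the surface, the effective normal stress on the slip plane uses the buoyant unit weight γ' = γ_sat − γ_w while the driving shear stress uses γ_sat:
FS = [c' + γ' z cos²β tanφ'] / [γ_sat z sinβ cosβ]
γ' = 20.3 − 9.81 = 10.49 kN/m³
Numerator = 11.5 + 10.49·1.8·cos²28.2°·tan35.2° = 11.5 + 10.49·1.8·0.7767·0.7054 = 21.845 kPa
Denominator = 20.3·1.8·sin28.2°·cos28.2° = 20.3·1.8·0.4726·0.8813 = 15.217 kPa
FS = 21.845 / 15.217 = 1.436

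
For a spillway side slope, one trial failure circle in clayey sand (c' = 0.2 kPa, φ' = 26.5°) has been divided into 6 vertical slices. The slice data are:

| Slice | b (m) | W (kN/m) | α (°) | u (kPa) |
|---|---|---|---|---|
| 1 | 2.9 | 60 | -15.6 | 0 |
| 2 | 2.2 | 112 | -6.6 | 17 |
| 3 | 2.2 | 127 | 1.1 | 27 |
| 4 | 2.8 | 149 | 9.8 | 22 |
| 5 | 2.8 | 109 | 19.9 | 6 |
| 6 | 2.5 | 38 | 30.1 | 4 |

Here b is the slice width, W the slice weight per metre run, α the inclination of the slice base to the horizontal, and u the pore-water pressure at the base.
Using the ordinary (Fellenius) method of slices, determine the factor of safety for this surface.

Ordinary method of slices: FS = Σ[c'·Δl_i + (W_i cosα_i − u_i·Δl_i)·tanφ'] / Σ W_i sinα_i, with Δl_i = b_i / cosα_i.
Slice 1: Δl = 2.9/cos(-15.6°) = 3.011 m; N'_1 = 60·cos(-15.6°) − 0·3.011 = 57.8; c'Δl = 0.60; W sinα = -16.1
Slice 2: Δl = 2.2/cos(-6.6°) = 2.215 m; N'_2 = 112·cos(-6.6°) − 17·2.215 = 73.6; c'Δl = 0.44; W sinα = -12.9
Slice 3: Δl = 2.2/cos1.1° = 2.200 m; N'_3 = 127·cos1.1° − 27·2.200 = 67.6; c'Δl = 0.44; W sinα = 2.4
Slice 4: Δl = 2.8/cos9.8° = 2.841 m; N'_4 = 149·cos9.8° − 22·2.841 = 84.3; c'Δl = 0.57; W sinα = 25.4
Slice 5: Δl = 2.8/cos19.9° = 2.978 m; N'_5 = 109·cos19.9° − 6·2.978 = 84.6; c'Δl = 0.60; W sinα = 37.1
Slice 6: Δl = 2.5/cos30.1° = 2.890 m; N'_6 = 38·cos30.1° − 4·2.890 = 21.3; c'Δl = 0.58; W sinα = 19.1
Σc'Δl = 3.2 kN/m; ΣN' = 389.2 kN/m; ΣW sinα = 54.9 kN/m
Resisting = 3.2 + 389.2·tan26.5° = 3.2 + 194.1 = 197.3 kN/m
FS = 197.3 / 54.9 = 3.590

FS = 3.59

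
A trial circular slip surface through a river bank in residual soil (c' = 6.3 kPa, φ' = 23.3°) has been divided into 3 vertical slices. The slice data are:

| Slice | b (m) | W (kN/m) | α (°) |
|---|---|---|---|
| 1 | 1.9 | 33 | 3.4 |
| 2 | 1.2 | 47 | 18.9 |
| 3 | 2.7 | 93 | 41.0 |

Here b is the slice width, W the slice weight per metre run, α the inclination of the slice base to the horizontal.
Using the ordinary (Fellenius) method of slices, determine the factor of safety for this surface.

Ordinary method of slices: FS = Σ[c'·Δl_i + (W_i cosα_i)·tanφ'] / Σ W_i sinα_i, with Δl_i = b_i / cosα_i.
Slice 1: Δl = 1.9/cos3.4° = 1.903 m; N'_1 = 33·cos3.4° = 32.9; c'Δl = 11.99; W sinα = 2.0
Slice 2: Δl = 1.2/cos18.9° = 1.268 m; N'_2 = 47·cos18.9° = 44.5; c'Δl = 7.99; W sinα = 15.2
Slice 3: Δl = 2.7/cos41.0° = 3.578 m; N'_3 = 93·cos41.0° = 70.2; c'Δl = 22.54; W sinα = 61.0
Σc'Δl = 42.5 kN/m; ΣN' = 147.6 kN/m; ΣW sinα = 78.2 kN/m
Resisting = 42.5 + 147.6·tan23.3° = 42.5 + 63.6 = 106.1 kN/m
FS = 106.1 / 78.2 = 1.357

FS = 1.36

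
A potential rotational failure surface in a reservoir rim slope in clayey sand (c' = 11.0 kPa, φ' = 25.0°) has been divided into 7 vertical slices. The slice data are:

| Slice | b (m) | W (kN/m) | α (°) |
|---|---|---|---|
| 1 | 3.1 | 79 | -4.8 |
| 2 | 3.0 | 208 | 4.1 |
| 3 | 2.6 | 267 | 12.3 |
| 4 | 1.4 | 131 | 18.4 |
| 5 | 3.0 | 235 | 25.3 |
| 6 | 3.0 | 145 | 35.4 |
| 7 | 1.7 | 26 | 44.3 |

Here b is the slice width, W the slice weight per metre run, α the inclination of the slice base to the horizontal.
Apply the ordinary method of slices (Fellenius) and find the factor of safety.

Ordinary method of slices: FS = Σ[c'·Δl_i + (W_i cosα_i)·tanφ'] / Σ W_i sinα_i, with Δl_i = b_i / cosα_i.
Slice 1: Δl = 3.1/cos(-4.8°) = 3.111 m; N'_1 = 79·cos(-4.8°) = 78.7; c'Δl = 34.22; W sinα = -6.6
Slice 2: Δl = 3.0/cos4.1° = 3.008 m; N'_2 = 208·cos4.1° = 207.5; c'Δl = 33.08; W sinα = 14.9
Slice 3: Δl = 2.6/cos12.3° = 2.661 m; N'_3 = 267·cos12.3° = 260.9; c'Δl = 29.27; W sinα = 56.9
Slice 4: Δl = 1.4/cos18.4° = 1.475 m; N'_4 = 131·cos18.4° = 124.3; c'Δl = 16.23; W sinα = 41.4
Slice 5: Δl = 3.0/cos25.3° = 3.318 m; N'_5 = 235·cos25.3° = 212.5; c'Δl = 36.50; W sinα = 100.4
Slice 6: Δl = 3.0/cos35.4° = 3.680 m; N'_6 = 145·cos35.4° = 118.2; c'Δl = 40.48; W sinα = 84.0
Slice 7: Δl = 1.7/cos44.3° = 2.375 m; N'_7 = 26·cos44.3° = 18.6; c'Δl = 26.13; W sinα = 18.2
Σc'Δl = 215.9 kN/m; ΣN' = 1020.6 kN/m; ΣW sinα = 309.1 kN/m
Resisting = 215.9 + 1020.6·tan25.0° = 215.9 + 475.9 = 691.8 kN/m
FS = 691.8 / 309.1 = 2.238

FS = 2.24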